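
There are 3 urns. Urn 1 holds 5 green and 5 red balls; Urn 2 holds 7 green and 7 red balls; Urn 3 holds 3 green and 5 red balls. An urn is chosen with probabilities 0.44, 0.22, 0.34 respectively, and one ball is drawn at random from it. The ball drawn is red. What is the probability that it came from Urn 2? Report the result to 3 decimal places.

Tabulate prior·likelihood by source: [1] prior 0.44, lik 0.5, product 0.2200; [2] prior 0.22, lik 0.5, product 0.1100; [3] prior 0.34, lik 0.625, product 0.2125.
Normalizing constant = 0.54250; the posterior for Urn 2 is its product over the sum, 0.1100/0.54250 = 0.203.

Posterior probability ≈ 0.203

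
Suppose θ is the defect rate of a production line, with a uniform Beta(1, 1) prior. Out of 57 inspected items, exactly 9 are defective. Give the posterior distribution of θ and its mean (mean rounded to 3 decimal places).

Posterior: Beta(10, 49); mean ≈ 0.169

Observing 9 successes and 48 failures updates Beta(1, 1) by adding the success and failure counts to the two shape parameters: α = 1+9 = 10, β = 1+48 = 49.
Posterior mean = α/(α+β) = 10/59 = 0.169.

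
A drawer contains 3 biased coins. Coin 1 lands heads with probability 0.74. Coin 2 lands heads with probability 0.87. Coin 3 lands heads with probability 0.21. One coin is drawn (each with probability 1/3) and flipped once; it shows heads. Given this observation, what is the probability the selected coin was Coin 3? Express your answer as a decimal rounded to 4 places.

P(heads|C1) = 0.74; P(heads|C2) = 0.87; P(heads|C3) = 0.21.
Prior × likelihood for each source: 0.333333·0.74=0.2467, 0.333333·0.87=0.2900, 0.333333·0.21=0.07000. Summing gives P(heads) = 0.60667.
P(Coin 3 | heads) = 0.07000 / 0.60667 = 0.1154.

Posterior probability ≈ 0.1154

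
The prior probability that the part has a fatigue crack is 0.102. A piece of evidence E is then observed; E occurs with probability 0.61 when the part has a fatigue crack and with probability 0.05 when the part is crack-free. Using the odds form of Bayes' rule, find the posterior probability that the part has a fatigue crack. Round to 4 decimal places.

Prior odds = 0.102/(1−0.102) = 0.11359.
Likelihood ratio for E = 0.61/0.05 = 12.200.
Posterior odds = prior odds × LR = 1.3857.
Posterior probability = odds/(1+odds) = 1.3857/2.3857 = 0.5808.

Posterior probability ≈ 0.5808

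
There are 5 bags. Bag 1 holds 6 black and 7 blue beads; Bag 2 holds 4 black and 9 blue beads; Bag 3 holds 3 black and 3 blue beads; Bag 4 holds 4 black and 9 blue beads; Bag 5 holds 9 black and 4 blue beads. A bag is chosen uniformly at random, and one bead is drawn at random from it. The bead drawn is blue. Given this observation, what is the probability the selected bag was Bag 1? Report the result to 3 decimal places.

P(blue|Bag 1) = 0.5385; P(blue|Bag 2) = 0.6923; P(blue|Bag 3) = 0.5; P(blue|Bag 4) = 0.6923; P(blue|Bag 5) = 0.3077.
Prior × likelihood for each source: 0.2·0.5385=0.1077, 0.2·0.6923=0.1385, 0.2·0.5=0.1000, 0.2·0.6923=0.1385, 0.2·0.3077=0.06154. Summing gives P(blue) = 0.54615.
P(Bag 1 | blue) = 0.1077 / 0.54615 = 0.197.

Posterior probability ≈ 0.197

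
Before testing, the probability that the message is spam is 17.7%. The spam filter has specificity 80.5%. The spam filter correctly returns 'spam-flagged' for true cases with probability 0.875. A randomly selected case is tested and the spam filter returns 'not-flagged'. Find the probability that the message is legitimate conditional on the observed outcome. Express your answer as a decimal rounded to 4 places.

Write H for 'the message is spam'. Prior odds H:¬H = 0.177/0.823 = 0.21507. For the 'not-flagged' outcome, the likelihood ratio is 0.125/0.805 = 0.15528.
Posterior odds = 0.21507 × 0.15528 = 0.033395, so P(H|E) = 0.033395/(1+0.033395) = 0.0323. Then P(¬H|E) = 1 − 0.0323 = 0.9677.

P(¬H | E) ≈ 0.9677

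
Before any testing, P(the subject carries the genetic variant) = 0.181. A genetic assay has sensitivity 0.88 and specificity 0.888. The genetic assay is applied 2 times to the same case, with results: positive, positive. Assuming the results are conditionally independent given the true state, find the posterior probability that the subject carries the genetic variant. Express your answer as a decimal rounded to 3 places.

Posterior P(H) ≈ 0.932

With H the event that the subject carries the genetic variant, the joint likelihood of the observed sequence is P(data|H) = 0.88·0.88 = 0.77440 and P(data|¬H) = 0.112·0.112 = 0.012544.
Bayes: P(H|data) = 0.181·0.77440 / (0.181·0.77440 + 0.819·0.012544) = 0.14017/0.15044 = 0.9317.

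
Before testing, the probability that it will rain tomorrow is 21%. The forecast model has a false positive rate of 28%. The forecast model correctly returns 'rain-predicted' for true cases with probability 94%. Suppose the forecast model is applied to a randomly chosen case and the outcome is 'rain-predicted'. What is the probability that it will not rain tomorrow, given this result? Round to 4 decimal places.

Let H be the event that it will rain tomorrow. P(H) = 0.21, so P(¬H) = 0.79. With E the 'rain-predicted' result, P(E|H) = 0.94 and P(E|¬H) = 0.28.
P(E) = 0.94·0.21 + 0.28·0.79 = 0.19740 + 0.22120 = 0.41860.
By Bayes' theorem, P(H|E) = 0.19740 / 0.41860 = 0.4716. Hence P(¬H|E) = 1 − 0.4716 = 0.5284.

P(¬H | E) ≈ 0.5284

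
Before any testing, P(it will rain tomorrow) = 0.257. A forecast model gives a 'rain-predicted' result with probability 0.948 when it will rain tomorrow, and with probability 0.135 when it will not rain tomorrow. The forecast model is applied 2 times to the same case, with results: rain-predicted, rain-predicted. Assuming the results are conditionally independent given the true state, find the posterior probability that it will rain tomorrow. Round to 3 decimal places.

Let H be the event that it will rain tomorrow; start with P(H) = 0.257. P('rain-predicted'|H) = 0.948, P('rain-predicted'|¬H) = 0.135.
Update on result 1 ('rain-predicted'): P(H) ← 0.948·0.2570 / (0.948·0.2570 + 0.135·0.7430) = 0.24364/0.34394 = 0.7084.
Update on result 2 ('rain-predicted'): P(H) ← 0.948·0.7084 / (0.948·0.7084 + 0.135·0.2916) = 0.67153/0.71090 = 0.9446.

Posterior P(H) ≈ 0.945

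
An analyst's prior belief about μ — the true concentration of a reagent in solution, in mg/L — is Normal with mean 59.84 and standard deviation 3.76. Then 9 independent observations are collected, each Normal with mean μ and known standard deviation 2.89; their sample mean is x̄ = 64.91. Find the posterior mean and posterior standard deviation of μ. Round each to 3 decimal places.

With known σ, the Normal prior is conjugate. Weight on the data is w = (n/σ²)/(n/σ² + 1/τ₀²) = 1.07757/(1.07757+0.0707334) = 0.93840.
Posterior mean = w·x̄ + (1−w)·μ₀ = 0.93840·64.91 + 0.061598·59.84 = 64.598. Posterior variance = 1/(1.07757+0.0707334) = 0.870848, so SD = 0.933.

Posterior mean ≈ 64.598; posterior SD ≈ 0.933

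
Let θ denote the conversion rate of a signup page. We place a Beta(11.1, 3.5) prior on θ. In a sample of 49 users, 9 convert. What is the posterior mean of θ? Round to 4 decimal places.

Posterior mean ≈ 0.3160

Observing 9 successes and 40 failures updates Beta(11.1, 3.5) by adding the success and failure counts to the two shape parameters: α = 11.1+9 = 20.1, β = 3.5+40 = 43.5.
E[θ | data] = 20.1/(20.1+43.5) = 0.3160.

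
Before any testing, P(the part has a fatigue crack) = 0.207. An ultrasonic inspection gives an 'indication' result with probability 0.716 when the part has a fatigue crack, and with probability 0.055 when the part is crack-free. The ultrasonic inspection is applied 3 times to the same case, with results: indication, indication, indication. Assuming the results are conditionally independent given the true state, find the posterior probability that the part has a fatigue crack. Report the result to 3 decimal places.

With H the event that the part has a fatigue crack, the joint likelihood of the observed sequence is P(data|H) = 0.716·0.716·0.716 = 0.36706 and P(data|¬H) = 0.055·0.055·0.055 = 0.00016637.
Bayes: P(H|data) = 0.207·0.36706 / (0.207·0.36706 + 0.793·0.00016637) = 0.075982/0.076114 = 0.9983.

Posterior P(H) ≈ 0.998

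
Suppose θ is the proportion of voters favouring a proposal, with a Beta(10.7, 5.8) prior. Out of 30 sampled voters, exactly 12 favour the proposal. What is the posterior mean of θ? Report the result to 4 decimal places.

The binomial likelihood is conjugate to the Beta prior: with 12 successes and 18 failures, the posterior is Beta(10.7+12, 5.8+18) = Beta(22.7, 23.8).
Posterior mean = α/(α+β) = 22.7/46.5 = 0.4882.

Posterior mean ≈ 0.4882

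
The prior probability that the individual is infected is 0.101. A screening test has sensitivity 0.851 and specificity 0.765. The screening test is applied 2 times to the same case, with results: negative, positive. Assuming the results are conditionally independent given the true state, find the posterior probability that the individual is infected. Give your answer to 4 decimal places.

With H the event that the individual is infected, the joint likelihood of the observed sequence is P(data|H) = 0.149·0.851 = 0.12680 and P(data|¬H) = 0.765·0.235 = 0.17977.
Bayes: P(H|data) = 0.101·0.12680 / (0.101·0.12680 + 0.899·0.17977) = 0.012807/0.17442 = 0.0734.

Posterior P(H) ≈ 0.0734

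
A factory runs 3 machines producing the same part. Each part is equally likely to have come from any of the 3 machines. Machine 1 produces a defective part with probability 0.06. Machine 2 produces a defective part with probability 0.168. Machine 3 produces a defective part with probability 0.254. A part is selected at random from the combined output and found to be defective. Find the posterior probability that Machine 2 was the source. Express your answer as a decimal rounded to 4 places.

Posterior probability ≈ 0.3485

P(defective|M1) = 0.06; P(defective|M2) = 0.168; P(defective|M3) = 0.254.
Prior × likelihood for each source: 0.333333·0.06=0.02000, 0.333333·0.168=0.05600, 0.333333·0.254=0.08467. Summing gives P(defective) = 0.16067.
P(Machine 2 | defective) = 0.05600 / 0.16067 = 0.3485.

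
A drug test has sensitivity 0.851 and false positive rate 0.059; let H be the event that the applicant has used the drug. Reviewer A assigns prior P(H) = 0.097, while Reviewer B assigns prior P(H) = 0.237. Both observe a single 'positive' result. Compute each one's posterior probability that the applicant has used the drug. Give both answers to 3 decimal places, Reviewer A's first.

Reviewer A: 0.608; Reviewer B: 0.818

The likelihood ratio for a 'positive' result is 0.851/0.059 = 14.424.
Reviewer A: prior odds 0.097/0.903 = 0.10742; posterior odds 1.5494; posterior probability 0.608.
Reviewer B: prior odds 0.237/0.763 = 0.31062; posterior odds 4.4802; posterior probability 0.818.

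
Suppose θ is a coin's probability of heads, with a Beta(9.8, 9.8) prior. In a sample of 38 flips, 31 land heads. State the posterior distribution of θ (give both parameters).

The binomial likelihood is conjugate to the Beta prior: with 31 successes and 7 failures, the posterior is Beta(9.8+31, 9.8+7) = Beta(40.8, 16.8).

Posterior: Beta(40.8, 16.8)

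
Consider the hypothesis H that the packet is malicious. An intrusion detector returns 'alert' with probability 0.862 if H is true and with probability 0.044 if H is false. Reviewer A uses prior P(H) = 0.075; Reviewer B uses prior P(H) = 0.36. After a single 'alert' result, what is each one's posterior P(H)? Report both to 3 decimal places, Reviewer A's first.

Reviewer A: 0.614; Reviewer B: 0.917

P('+'|H) = 0.862, P('+'|¬H) = 0.044.
Reviewer A: numerator 0.862·0.075 = 0.064650; evidence = 0.064650+0.044·0.925 = 0.10535; posterior = 0.614.
Reviewer B: numerator 0.862·0.36 = 0.31032; evidence = 0.31032+0.044·0.64 = 0.33848; posterior = 0.917.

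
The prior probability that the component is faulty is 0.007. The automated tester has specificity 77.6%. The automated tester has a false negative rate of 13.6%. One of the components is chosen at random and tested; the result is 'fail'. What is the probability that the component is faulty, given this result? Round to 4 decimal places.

P(H | E) ≈ 0.0265

Write H for 'the component is faulty'. Prior odds H:¬H = 0.007/0.993 = 0.0070493. For the 'fail' outcome, the likelihood ratio is 0.864/0.224 = 3.8571.
Posterior odds = 0.0070493 × 3.8571 = 0.027190, so P(H|E) = 0.027190/(1+0.027190) = 0.0265.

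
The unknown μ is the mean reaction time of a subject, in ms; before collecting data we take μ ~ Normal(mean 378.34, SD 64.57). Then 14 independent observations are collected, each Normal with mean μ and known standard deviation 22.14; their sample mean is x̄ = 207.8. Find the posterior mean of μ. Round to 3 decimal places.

With known σ, the Normal prior is conjugate. Weight on the data is w = (n/σ²)/(n/σ² + 1/τ₀²) = 0.0285610/(0.0285610+0.00023985) = 0.99167.
Posterior mean = w·x̄ + (1−w)·μ₀ = 0.99167·207.8 + 0.0083279·378.34 = 209.220.

Posterior mean ≈ 209.220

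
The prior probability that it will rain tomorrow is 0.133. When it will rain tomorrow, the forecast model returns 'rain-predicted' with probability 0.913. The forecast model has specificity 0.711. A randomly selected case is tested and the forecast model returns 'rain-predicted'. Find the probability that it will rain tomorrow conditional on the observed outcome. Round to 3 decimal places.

P(H | E) ≈ 0.326

Write H for 'it will rain tomorrow'. Prior odds H:¬H = 0.133/0.867 = 0.15340. For the 'rain-predicted' outcome, the likelihood ratio is 0.913/0.289 = 3.1592.
Posterior odds = 0.15340 × 3.1592 = 0.48462, so P(H|E) = 0.48462/(1+0.48462) = 0.326.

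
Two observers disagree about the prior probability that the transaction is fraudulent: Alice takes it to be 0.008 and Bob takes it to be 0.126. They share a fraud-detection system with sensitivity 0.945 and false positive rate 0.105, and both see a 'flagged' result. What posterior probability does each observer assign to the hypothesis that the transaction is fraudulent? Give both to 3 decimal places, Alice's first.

The likelihood ratio for a 'flagged' result is 0.945/0.105 = 9.0000.
Alice: prior odds 0.008/0.992 = 0.0080645; posterior odds 0.072581; posterior probability 0.068.
Bob: prior odds 0.126/0.874 = 0.14416; posterior odds 1.2975; posterior probability 0.565.

Alice: 0.068; Bob: 0.565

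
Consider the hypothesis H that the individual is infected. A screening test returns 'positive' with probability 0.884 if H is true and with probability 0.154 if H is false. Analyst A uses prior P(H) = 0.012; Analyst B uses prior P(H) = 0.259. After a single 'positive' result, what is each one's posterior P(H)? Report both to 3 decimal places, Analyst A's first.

Analyst A: 0.065; Analyst B: 0.667

The likelihood ratio for a 'positive' result is 0.884/0.154 = 5.7403.
Analyst A: prior odds 0.012/0.988 = 0.012146; posterior odds 0.069720; posterior probability 0.065.
Analyst B: prior odds 0.259/0.741 = 0.34953; posterior odds 2.0064; posterior probability 0.667.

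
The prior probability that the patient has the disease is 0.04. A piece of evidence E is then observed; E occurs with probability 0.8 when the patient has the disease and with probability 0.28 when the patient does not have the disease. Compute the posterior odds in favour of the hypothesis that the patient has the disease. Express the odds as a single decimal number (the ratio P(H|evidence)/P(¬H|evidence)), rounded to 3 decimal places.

Posterior odds ≈ 0.119

Prior odds = 0.04/(1−0.04) = 0.041667. In log-odds, ln(0.041667) = -3.1781.
Add log likelihood ratio: ln(2.8571) = 1.0498.
Posterior log-odds = -2.1282, so posterior odds = exp(-2.1282) = 0.11905.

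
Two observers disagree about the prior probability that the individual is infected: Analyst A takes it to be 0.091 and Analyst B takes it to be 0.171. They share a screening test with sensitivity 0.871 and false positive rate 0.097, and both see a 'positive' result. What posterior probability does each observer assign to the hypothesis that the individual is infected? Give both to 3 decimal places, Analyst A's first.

Analyst A: 0.473; Analyst B: 0.649

The likelihood ratio for a 'positive' result is 0.871/0.097 = 8.9794.
Analyst A: prior odds 0.091/0.909 = 0.10011; posterior odds 0.89893; posterior probability 0.473.
Analyst B: prior odds 0.171/0.829 = 0.20627; posterior odds 1.8522; posterior probability 0.649.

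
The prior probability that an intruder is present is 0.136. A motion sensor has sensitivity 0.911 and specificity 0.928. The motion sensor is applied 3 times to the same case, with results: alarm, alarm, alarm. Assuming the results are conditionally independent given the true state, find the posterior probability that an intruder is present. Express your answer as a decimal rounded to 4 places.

Let H be the event that an intruder is present; start with P(H) = 0.136. P('alarm'|H) = 0.911, P('alarm'|¬H) = 0.072.
Update on result 1 ('alarm'): P(H) ← 0.911·0.1360 / (0.911·0.1360 + 0.072·0.8640) = 0.12390/0.18610 = 0.6657.
Update on result 2 ('alarm'): P(H) ← 0.911·0.6657 / (0.911·0.6657 + 0.072·0.3343) = 0.60648/0.63055 = 0.9618.
Update on result 3 ('alarm'): P(H) ← 0.911·0.9618 / (0.911·0.9618 + 0.072·0.0382) = 0.87623/0.87898 = 0.9969.

Posterior P(H) ≈ 0.9969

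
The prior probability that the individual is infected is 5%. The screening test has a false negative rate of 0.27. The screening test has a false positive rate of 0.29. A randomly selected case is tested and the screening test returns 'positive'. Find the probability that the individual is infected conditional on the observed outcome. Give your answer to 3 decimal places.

Let H be the event that the individual is infected. P(H) = 0.05, so P(¬H) = 0.95. With E the 'positive' result, P(E|H) = 0.73 and P(E|¬H) = 0.29.
P(E) = 0.73·0.05 + 0.29·0.95 = 0.036500 + 0.27550 = 0.31200.
By Bayes' theorem, P(H|E) = 0.036500 / 0.31200 = 0.117.

P(H | E) ≈ 0.117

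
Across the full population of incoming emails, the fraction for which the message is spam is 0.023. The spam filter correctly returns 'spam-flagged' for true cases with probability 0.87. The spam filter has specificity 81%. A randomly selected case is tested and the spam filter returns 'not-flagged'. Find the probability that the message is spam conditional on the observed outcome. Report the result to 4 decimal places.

P(H | E) ≈ 0.0038

Let H be the event that the message is spam. P(H) = 0.023, so P(¬H) = 0.977. With E the 'not-flagged' result, P(E|H) = 0.13 and P(E|¬H) = 0.81.
P(E) = 0.13·0.023 + 0.81·0.977 = 0.0029900 + 0.79137 = 0.79436.
By Bayes' theorem, P(H|E) = 0.0029900 / 0.79436 = 0.0038.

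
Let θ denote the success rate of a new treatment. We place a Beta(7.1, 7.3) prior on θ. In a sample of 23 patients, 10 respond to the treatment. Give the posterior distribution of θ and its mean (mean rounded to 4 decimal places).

Observing 10 successes and 13 failures updates Beta(7.1, 7.3) by adding the success and failure counts to the two shape parameters: α = 7.1+10 = 17.1, β = 7.3+13 = 20.3.
E[θ | data] = 17.1/(17.1+20.3) = 0.4572.

Posterior: Beta(17.1, 20.3); mean ≈ 0.4572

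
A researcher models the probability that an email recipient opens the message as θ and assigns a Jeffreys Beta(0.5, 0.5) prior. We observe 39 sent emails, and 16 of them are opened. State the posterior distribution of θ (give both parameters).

Posterior: Beta(16.5, 23.5)

The binomial likelihood is conjugate to the Beta prior: with 16 successes and 23 failures, the posterior is Beta(0.5+16, 0.5+23) = Beta(16.5, 23.5).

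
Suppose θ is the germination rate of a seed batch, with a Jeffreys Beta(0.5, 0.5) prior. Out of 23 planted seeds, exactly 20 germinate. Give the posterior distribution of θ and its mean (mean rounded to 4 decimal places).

Posterior: Beta(20.5, 3.5); mean ≈ 0.8542

The binomial likelihood is conjugate to the Beta prior: with 20 successes and 3 failures, the posterior is Beta(0.5+20, 0.5+3) = Beta(20.5, 3.5).
E[θ | data] = 20.5/(20.5+3.5) = 0.8542.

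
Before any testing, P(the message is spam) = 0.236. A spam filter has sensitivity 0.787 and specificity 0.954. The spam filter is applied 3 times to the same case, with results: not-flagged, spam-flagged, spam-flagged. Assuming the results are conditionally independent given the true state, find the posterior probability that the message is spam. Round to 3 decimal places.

With H the event that the message is spam, the joint likelihood of the observed sequence is P(data|H) = 0.213·0.787·0.787 = 0.13193 and P(data|¬H) = 0.954·0.046·0.046 = 0.0020187.
Bayes: P(H|data) = 0.236·0.13193 / (0.236·0.13193 + 0.764·0.0020187) = 0.031134/0.032677 = 0.9528.

Posterior P(H) ≈ 0.953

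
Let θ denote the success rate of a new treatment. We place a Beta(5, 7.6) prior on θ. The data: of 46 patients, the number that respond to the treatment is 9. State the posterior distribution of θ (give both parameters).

The binomial likelihood is conjugate to the Beta prior: with 9 successes and 37 failures, the posterior is Beta(5+9, 7.6+37) = Beta(14, 44.6).

Posterior: Beta(14, 44.6)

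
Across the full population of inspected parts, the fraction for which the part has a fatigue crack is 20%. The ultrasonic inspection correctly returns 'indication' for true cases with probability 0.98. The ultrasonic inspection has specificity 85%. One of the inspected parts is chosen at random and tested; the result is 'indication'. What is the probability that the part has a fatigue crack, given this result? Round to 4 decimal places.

Write H for 'the part has a fatigue crack'. Prior odds H:¬H = 0.2/0.8 = 0.25000. For the 'indication' outcome, the likelihood ratio is 0.98/0.15 = 6.5333.
Posterior odds = 0.25000 × 6.5333 = 1.6333, so P(H|E) = 1.6333/(1+1.6333) = 0.6203.

P(H | E) ≈ 0.6203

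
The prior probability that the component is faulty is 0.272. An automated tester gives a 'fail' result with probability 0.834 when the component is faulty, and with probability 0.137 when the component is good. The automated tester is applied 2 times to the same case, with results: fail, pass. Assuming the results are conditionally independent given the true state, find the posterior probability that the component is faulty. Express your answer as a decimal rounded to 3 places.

With H the event that the component is faulty, the joint likelihood of the observed sequence is P(data|H) = 0.834·0.166 = 0.13844 and P(data|¬H) = 0.137·0.863 = 0.11823.
Bayes: P(H|data) = 0.272·0.13844 / (0.272·0.13844 + 0.728·0.11823) = 0.037657/0.12373 = 0.3043.

Posterior P(H) ≈ 0.304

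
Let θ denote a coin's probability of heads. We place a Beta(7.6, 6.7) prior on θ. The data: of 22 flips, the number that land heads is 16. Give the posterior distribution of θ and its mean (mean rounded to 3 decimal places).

Posterior: Beta(23.6, 12.7); mean ≈ 0.650

Observing 16 successes and 6 failures updates Beta(7.6, 6.7) by adding the success and failure counts to the two shape parameters: α = 7.6+16 = 23.6, β = 6.7+6 = 12.7.
Posterior mean = α/(α+β) = 23.6/36.3 = 0.650.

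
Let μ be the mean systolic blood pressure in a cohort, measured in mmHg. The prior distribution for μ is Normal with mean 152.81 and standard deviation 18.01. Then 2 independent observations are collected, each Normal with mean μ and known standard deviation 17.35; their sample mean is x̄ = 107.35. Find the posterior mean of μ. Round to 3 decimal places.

Prior precision 1/τ₀² = 1/18.01² = 0.00308299; data precision n/σ² = 2/17.35² = 0.00664402.
Posterior precision = 0.00308299 + 0.00664402 = 0.00972701.
Posterior mean = (0.00308299·152.81 + 0.00664402·107.35) / 0.00972701 = 121.759.

Posterior mean ≈ 121.759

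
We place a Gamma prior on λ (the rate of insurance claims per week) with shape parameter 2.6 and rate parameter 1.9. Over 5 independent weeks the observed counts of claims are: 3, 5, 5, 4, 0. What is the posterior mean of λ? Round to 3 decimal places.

Total count ∑xᵢ = 17 over n = 5 weeks.
Gamma is conjugate to the Poisson likelihood: posterior is Gamma(shape = 2.6+17 = 19.6, rate = 1.9+5 = 6.9).
E[λ | data] = 19.6/6.9 = 2.841.

Posterior mean ≈ 2.841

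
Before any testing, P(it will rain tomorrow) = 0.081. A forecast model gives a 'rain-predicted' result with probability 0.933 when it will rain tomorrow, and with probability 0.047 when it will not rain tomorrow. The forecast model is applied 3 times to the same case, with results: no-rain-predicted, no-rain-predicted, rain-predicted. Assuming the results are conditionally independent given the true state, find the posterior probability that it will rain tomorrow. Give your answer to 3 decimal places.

With H the event that it will rain tomorrow, the joint likelihood of the observed sequence is P(data|H) = 0.067·0.067·0.933 = 0.0041882 and P(data|¬H) = 0.953·0.953·0.047 = 0.042686.
Bayes: P(H|data) = 0.081·0.0041882 / (0.081·0.0041882 + 0.919·0.042686) = 0.00033925/0.039568 = 0.0086.

Posterior P(H) ≈ 0.009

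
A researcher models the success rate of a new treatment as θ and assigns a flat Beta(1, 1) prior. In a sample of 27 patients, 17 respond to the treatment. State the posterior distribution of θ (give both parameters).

Posterior: Beta(18, 11)

Observing 17 successes and 10 failures updates Beta(1, 1) by adding the success and failure counts to the two shape parameters: α = 1+17 = 18, β = 1+10 = 11.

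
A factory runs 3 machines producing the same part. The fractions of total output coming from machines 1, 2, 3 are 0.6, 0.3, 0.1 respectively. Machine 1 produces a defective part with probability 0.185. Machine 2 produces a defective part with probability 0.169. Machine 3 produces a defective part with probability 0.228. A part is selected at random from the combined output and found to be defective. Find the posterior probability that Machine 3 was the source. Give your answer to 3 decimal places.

Posterior probability ≈ 0.124

Tabulate prior·likelihood by source: [1] prior 0.6, lik 0.185, product 0.1110; [2] prior 0.3, lik 0.169, product 0.05070; [3] prior 0.1, lik 0.228, product 0.02280.
Normalizing constant = 0.18450; the posterior for Machine 3 is its product over the sum, 0.02280/0.18450 = 0.124.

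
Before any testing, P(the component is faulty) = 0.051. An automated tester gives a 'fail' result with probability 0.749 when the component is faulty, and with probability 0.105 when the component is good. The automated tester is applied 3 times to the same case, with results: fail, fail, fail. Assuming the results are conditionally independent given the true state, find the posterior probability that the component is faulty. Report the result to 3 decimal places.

Posterior P(H) ≈ 0.951

With H the event that the component is faulty, the joint likelihood of the observed sequence is P(data|H) = 0.749·0.749·0.749 = 0.42019 and P(data|¬H) = 0.105·0.105·0.105 = 0.0011576.
Bayes: P(H|data) = 0.051·0.42019 / (0.051·0.42019 + 0.949·0.0011576) = 0.021430/0.022528 = 0.9512.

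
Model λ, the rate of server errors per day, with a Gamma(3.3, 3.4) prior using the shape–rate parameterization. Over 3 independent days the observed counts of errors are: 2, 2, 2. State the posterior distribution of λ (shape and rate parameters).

Total count ∑xᵢ = 6 over n = 3 days.
Gamma is conjugate to the Poisson likelihood: posterior is Gamma(shape = 3.3+6 = 9.3, rate = 3.4+3 = 6.4).

Posterior: Gamma(shape=9.3, rate=6.4)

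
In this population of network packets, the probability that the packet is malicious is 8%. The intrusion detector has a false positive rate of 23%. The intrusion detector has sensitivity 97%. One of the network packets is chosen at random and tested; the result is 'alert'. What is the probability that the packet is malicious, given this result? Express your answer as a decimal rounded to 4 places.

Let H be the event that the packet is malicious. P(H) = 0.08, so P(¬H) = 0.92. With E the 'alert' result, P(E|H) = 0.97 and P(E|¬H) = 0.23.
P(E) = 0.97·0.08 + 0.23·0.92 = 0.077600 + 0.21160 = 0.28920.
By Bayes' theorem, P(H|E) = 0.077600 / 0.28920 = 0.2683.

P(H | E) ≈ 0.2683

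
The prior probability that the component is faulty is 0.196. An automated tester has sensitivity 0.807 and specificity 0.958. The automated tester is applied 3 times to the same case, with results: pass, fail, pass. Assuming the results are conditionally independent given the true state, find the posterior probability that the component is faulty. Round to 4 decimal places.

Posterior P(H) ≈ 0.1597

Let H be the event that the component is faulty; start with P(H) = 0.196. P('fail'|H) = 0.807, P('fail'|¬H) = 0.042.
Update on result 1 ('pass'): P(H) ← 0.193·0.1960 / (0.193·0.1960 + 0.958·0.8040) = 0.037828/0.80806 = 0.0468.
Update on result 2 ('fail'): P(H) ← 0.807·0.0468 / (0.807·0.0468 + 0.042·0.9532) = 0.037778/0.077812 = 0.4855.
Update on result 3 ('pass'): P(H) ← 0.193·0.4855 / (0.193·0.4855 + 0.958·0.5145) = 0.093703/0.58659 = 0.1597.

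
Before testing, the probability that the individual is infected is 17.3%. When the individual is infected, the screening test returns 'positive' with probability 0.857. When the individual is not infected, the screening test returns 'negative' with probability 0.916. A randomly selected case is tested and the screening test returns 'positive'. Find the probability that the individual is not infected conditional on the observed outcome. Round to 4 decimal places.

P(¬H | E) ≈ 0.3191

Write H for 'the individual is infected'. Prior odds H:¬H = 0.173/0.827 = 0.20919. For the 'positive' outcome, the likelihood ratio is 0.857/0.084 = 10.202.
Posterior odds = 0.20919 × 10.202 = 2.1342, so P(H|E) = 2.1342/(1+2.1342) = 0.6809. Then P(¬H|E) = 1 − 0.6809 = 0.3191.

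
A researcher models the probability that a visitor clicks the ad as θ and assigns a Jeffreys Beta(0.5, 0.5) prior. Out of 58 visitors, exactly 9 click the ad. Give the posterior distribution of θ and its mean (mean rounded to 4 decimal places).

Observing 9 successes and 49 failures updates Beta(0.5, 0.5) by adding the success and failure counts to the two shape parameters: α = 0.5+9 = 9.5, β = 0.5+49 = 49.5.
Posterior mean = α/(α+β) = 9.5/59 = 0.1610.

Posterior: Beta(9.5, 49.5); mean ≈ 0.1610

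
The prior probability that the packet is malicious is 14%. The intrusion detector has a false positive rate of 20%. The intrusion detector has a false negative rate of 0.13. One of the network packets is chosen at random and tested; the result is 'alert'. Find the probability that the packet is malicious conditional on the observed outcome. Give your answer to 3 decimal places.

Write H for 'the packet is malicious'. Prior odds H:¬H = 0.14/0.86 = 0.16279. For the 'alert' outcome, the likelihood ratio is 0.87/0.2 = 4.3500.
Posterior odds = 0.16279 × 4.3500 = 0.70814, so P(H|E) = 0.70814/(1+0.70814) = 0.415.

P(H | E) ≈ 0.415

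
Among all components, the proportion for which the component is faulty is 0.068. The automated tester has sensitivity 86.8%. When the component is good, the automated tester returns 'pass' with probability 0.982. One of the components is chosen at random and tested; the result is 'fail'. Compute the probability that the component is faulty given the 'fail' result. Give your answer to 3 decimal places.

P(H | E) ≈ 0.779

Let H be the event that the component is faulty. P(H) = 0.068, so P(¬H) = 0.932. With E the 'fail' result, P(E|H) = 0.868 and P(E|¬H) = 0.018.
P(E) = 0.868·0.068 + 0.018·0.932 = 0.059024 + 0.016776 = 0.075800.
By Bayes' theorem, P(H|E) = 0.059024 / 0.075800 = 0.779.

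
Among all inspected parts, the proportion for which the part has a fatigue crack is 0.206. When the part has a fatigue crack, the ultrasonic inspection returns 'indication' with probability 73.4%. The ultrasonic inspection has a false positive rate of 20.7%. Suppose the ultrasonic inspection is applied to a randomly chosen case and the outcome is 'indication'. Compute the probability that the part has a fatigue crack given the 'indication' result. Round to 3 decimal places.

P(H | E) ≈ 0.479

Let H be the event that the part has a fatigue crack. P(H) = 0.206, so P(¬H) = 0.794. With E the 'indication' result, P(E|H) = 0.734 and P(E|¬H) = 0.207.
P(E) = 0.734·0.206 + 0.207·0.794 = 0.15120 + 0.16436 = 0.31556.
By Bayes' theorem, P(H|E) = 0.15120 / 0.31556 = 0.479.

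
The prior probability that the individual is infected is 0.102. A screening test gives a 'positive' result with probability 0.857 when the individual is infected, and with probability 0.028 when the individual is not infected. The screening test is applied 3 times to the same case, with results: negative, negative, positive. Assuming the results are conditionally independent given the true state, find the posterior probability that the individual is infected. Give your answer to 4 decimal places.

Let H be the event that the individual is infected; start with P(H) = 0.102. P('positive'|H) = 0.857, P('positive'|¬H) = 0.028.
Update on result 1 ('negative'): P(H) ← 0.143·0.1020 / (0.143·0.1020 + 0.972·0.8980) = 0.014586/0.88744 = 0.0164.
Update on result 2 ('negative'): P(H) ← 0.143·0.0164 / (0.143·0.0164 + 0.972·0.9836) = 0.0023503/0.95837 = 0.0025.
Update on result 3 ('positive'): P(H) ← 0.857·0.0025 / (0.857·0.0025 + 0.028·0.9975) = 0.0021017/0.030033 = 0.0700.

Posterior P(H) ≈ 0.0700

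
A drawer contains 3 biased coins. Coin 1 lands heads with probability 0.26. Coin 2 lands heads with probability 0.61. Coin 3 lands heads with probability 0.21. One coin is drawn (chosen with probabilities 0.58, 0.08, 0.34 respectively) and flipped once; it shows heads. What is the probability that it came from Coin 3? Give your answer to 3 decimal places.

Tabulate prior·likelihood by source: [1] prior 0.58, lik 0.26, product 0.1508; [2] prior 0.08, lik 0.61, product 0.04880; [3] prior 0.34, lik 0.21, product 0.07140.
Normalizing constant = 0.27100; the posterior for Coin 3 is its product over the sum, 0.07140/0.27100 = 0.263.

Posterior probability ≈ 0.263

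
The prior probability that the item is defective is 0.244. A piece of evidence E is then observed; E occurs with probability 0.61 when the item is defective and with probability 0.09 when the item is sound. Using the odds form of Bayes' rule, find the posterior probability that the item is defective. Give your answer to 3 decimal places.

Prior odds = 0.244/(1−0.244) = 0.32275. In log-odds, ln(0.32275) = -1.1309.
Add log likelihood ratio: ln(6.7778) = 1.9136.
Posterior log-odds = 0.78278, so posterior odds = exp(0.78278) = 2.1875. Converting, P(H|E) = 2.1875/3.1875 = 0.686.

Posterior probability ≈ 0.686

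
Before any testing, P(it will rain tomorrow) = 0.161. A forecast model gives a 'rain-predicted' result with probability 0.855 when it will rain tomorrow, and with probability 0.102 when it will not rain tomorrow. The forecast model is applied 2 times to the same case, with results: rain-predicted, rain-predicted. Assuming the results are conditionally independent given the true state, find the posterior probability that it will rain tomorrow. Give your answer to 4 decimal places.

Posterior P(H) ≈ 0.9310

Let H be the event that it will rain tomorrow; start with P(H) = 0.161. P('rain-predicted'|H) = 0.855, P('rain-predicted'|¬H) = 0.102.
Update on result 1 ('rain-predicted'): P(H) ← 0.855·0.1610 / (0.855·0.1610 + 0.102·0.8390) = 0.13765/0.22323 = 0.6166.
Update on result 2 ('rain-predicted'): P(H) ← 0.855·0.6166 / (0.855·0.6166 + 0.102·0.3834) = 0.52723/0.56633 = 0.9310.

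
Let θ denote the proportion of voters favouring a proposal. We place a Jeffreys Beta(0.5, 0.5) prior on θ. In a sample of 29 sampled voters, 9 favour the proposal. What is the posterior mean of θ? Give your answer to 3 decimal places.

Observing 9 successes and 20 failures updates Beta(0.5, 0.5) by adding the success and failure counts to the two shape parameters: α = 0.5+9 = 9.5, β = 0.5+20 = 20.5.
E[θ | data] = 9.5/(9.5+20.5) = 0.317.

Posterior mean ≈ 0.317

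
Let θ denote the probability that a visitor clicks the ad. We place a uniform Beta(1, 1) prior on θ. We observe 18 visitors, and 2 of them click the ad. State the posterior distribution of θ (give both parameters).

Observing 2 successes and 16 failures updates Beta(1, 1) by adding the success and failure counts to the two shape parameters: α = 1+2 = 3, β = 1+16 = 17.

Posterior: Beta(3, 17)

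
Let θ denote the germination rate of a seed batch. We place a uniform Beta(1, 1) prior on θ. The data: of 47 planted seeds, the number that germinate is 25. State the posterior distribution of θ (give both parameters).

Observing 25 successes and 22 failures updates Beta(1, 1) by adding the success and failure counts to the two shape parameters: α = 1+25 = 26, β = 1+22 = 23.

Posterior: Beta(26, 23)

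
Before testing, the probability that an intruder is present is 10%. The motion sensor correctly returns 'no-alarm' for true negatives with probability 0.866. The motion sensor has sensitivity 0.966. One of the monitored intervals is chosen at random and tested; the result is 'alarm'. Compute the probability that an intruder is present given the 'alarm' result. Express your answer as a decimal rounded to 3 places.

P(H | E) ≈ 0.445

Let H be the event that an intruder is present. P(H) = 0.1, so P(¬H) = 0.9. With E the 'alarm' result, P(E|H) = 0.966 and P(E|¬H) = 0.134.
P(E) = 0.966·0.1 + 0.134·0.9 = 0.096600 + 0.12060 = 0.21720.
By Bayes' theorem, P(H|E) = 0.096600 / 0.21720 = 0.445.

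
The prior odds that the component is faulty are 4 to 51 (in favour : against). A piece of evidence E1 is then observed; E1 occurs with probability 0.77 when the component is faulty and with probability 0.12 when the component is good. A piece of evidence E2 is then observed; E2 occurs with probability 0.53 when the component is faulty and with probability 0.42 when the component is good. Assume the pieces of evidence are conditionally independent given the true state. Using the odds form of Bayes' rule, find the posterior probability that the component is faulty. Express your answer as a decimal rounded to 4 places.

Prior odds = 4/51 = 0.078431.
Likelihood ratio for E1 = 0.77/0.12 = 6.4167.
Likelihood ratio for E2 = 0.53/0.42 = 1.2619.
Posterior odds = prior odds × LR₁ × LR₂ = 0.63508.
Posterior probability = odds/(1+odds) = 0.63508/1.6351 = 0.3884.

Posterior probability ≈ 0.3884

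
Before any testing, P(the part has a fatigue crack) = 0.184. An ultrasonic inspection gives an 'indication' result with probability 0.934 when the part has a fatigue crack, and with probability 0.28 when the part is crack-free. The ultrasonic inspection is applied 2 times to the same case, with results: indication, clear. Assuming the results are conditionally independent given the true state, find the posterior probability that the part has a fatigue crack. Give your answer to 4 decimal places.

Posterior P(H) ≈ 0.0645

With H the event that the part has a fatigue crack, the joint likelihood of the observed sequence is P(data|H) = 0.934·0.066 = 0.061644 and P(data|¬H) = 0.28·0.72 = 0.20160.
Bayes: P(H|data) = 0.184·0.061644 / (0.184·0.061644 + 0.816·0.20160) = 0.011342/0.17585 = 0.0645.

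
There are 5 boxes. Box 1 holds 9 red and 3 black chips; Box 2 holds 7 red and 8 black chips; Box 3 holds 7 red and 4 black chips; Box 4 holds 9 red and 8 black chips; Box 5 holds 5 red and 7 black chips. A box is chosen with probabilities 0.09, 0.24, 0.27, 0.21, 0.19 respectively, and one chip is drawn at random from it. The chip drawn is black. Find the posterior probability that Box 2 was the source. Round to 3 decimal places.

Tabulate prior·likelihood by source: [1] prior 0.09, lik 0.25, product 0.02250; [2] prior 0.24, lik 0.5333, product 0.1280; [3] prior 0.27, lik 0.3636, product 0.09818; [4] prior 0.21, lik 0.4706, product 0.09882; [5] prior 0.19, lik 0.5833, product 0.1108.
Normalizing constant = 0.45834; the posterior for Box 2 is its product over the sum, 0.1280/0.45834 = 0.279.

Posterior probability ≈ 0.279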